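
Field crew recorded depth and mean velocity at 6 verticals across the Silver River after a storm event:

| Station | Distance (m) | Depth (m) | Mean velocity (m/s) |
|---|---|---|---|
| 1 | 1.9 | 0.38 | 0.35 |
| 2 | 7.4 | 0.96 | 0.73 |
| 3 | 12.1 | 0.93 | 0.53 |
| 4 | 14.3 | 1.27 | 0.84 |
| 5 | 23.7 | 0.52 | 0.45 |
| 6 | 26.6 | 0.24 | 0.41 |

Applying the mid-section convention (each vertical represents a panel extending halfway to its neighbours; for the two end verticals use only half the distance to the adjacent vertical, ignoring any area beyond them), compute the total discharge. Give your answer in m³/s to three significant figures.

13.4 m³/s

w_1 = (7.4 − 1.9)/2 = 2.75 m; q_1 = 0.35 × 0.38 × 2.75 = 0.3658 m³/s
w_2 = (12.1 − 1.9)/2 = 5.1 m; q_2 = 0.73 × 0.96 × 5.1 = 3.574 m³/s
w_3 = (14.3 − 7.4)/2 = 3.45 m; q_3 = 0.53 × 0.93 × 3.45 = 1.701 m³/s
w_4 = (23.7 − 12.1)/2 = 5.8 m; q_4 = 0.84 × 1.27 × 5.8 = 6.187 m³/s
w_5 = (26.6 − 14.3)/2 = 6.15 m; q_5 = 0.45 × 0.52 × 6.15 = 1.439 m³/s
w_6 = (26.6 − 23.7)/2 = 1.45 m; q_6 = 0.41 × 0.24 × 1.45 = 0.1427 m³/s
Q = Σ qᵢ = 13.41 m³/s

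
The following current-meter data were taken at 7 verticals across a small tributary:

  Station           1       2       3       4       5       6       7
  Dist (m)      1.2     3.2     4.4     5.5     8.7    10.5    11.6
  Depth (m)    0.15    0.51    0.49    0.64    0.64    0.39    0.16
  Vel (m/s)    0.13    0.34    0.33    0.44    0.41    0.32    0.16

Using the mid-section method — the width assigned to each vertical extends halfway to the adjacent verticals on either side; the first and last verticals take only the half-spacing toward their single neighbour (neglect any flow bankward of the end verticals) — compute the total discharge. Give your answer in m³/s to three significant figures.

1.94 m³/s

w_1 = (3.2 − 1.2)/2 = 1 m; q_1 = 0.13 × 0.15 × 1 = 0.01950 m³/s
w_2 = (4.4 − 1.2)/2 = 1.6 m; q_2 = 0.34 × 0.51 × 1.6 = 0.2774 m³/s
w_3 = (5.5 − 3.2)/2 = 1.15 m; q_3 = 0.33 × 0.49 × 1.15 = 0.1860 m³/s
w_4 = (8.7 − 4.4)/2 = 2.15 m; q_4 = 0.44 × 0.64 × 2.15 = 0.6054 m³/s
w_5 = (10.5 − 5.5)/2 = 2.5 m; q_5 = 0.41 × 0.64 × 2.5 = 0.6560 m³/s
w_6 = (11.6 − 8.7)/2 = 1.45 m; q_6 = 0.32 × 0.39 × 1.45 = 0.1810 m³/s
w_7 = (11.6 − 10.5)/2 = 0.55 m; q_7 = 0.16 × 0.16 × 0.55 = 0.01408 m³/s
Q = Σ qᵢ = 1.939 m³/s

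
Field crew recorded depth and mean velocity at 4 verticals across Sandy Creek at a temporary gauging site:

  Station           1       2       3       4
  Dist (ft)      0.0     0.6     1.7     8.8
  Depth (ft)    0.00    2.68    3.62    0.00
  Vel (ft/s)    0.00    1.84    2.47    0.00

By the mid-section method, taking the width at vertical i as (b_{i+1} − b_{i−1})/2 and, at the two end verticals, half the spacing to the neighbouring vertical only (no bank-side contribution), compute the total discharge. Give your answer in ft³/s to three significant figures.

w_2 = (1.7 − 0.0)/2 = 0.85 ft; q_2 = 1.84 × 2.68 × 0.85 = 4.192 ft³/s
w_3 = (8.8 − 0.6)/2 = 4.1 ft; q_3 = 2.47 × 3.62 × 4.1 = 36.66 ft³/s
Stations 1, 4 contribute zero (depth or velocity is 0).
Q = Σ qᵢ = 40.85 ft³/s

40.9 ft³/s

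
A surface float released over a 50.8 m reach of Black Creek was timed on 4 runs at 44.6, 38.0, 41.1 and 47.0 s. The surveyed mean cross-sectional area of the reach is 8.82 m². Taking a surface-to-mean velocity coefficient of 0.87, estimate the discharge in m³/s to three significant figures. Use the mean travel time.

9.13 m³/s

t̄ = (44.6 + 38.0 + 41.1 + 47.0) / 4 = 42.675 s
v_surface = L / t̄ = 50.8 / 42.675 = 1.190 m/s
v_mean = 0.87 × 1.190 = 1.036 m/s
Q = A × v_mean = 8.82 × 1.036 = 9.134 m³/s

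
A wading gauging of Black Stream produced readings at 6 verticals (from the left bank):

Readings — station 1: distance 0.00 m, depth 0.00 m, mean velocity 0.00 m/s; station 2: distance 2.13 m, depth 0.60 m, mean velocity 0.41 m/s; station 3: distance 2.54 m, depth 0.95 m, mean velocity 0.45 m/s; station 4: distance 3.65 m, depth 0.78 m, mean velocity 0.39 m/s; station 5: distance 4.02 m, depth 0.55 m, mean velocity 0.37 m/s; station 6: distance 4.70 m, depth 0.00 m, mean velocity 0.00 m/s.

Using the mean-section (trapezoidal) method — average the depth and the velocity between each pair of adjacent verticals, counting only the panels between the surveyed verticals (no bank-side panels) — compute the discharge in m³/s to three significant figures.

0.799 m³/s

Panel 1-2: Δb = 2.13 m, d̄ = (0.00+0.60)/2 = 0.3, v̄ = (0.00+0.41)/2 = 0.205 → q = 2.13×0.3×0.205 = 0.1310 m³/s
Panel 2-3: Δb = 0.41 m, d̄ = (0.60+0.95)/2 = 0.775, v̄ = (0.41+0.45)/2 = 0.43 → q = 0.41×0.775×0.43 = 0.1366 m³/s
Panel 3-4: Δb = 1.11 m, d̄ = (0.95+0.78)/2 = 0.865, v̄ = (0.45+0.39)/2 = 0.42 → q = 1.11×0.865×0.42 = 0.4033 m³/s
Panel 4-5: Δb = 0.37 m, d̄ = (0.78+0.55)/2 = 0.665, v̄ = (0.39+0.37)/2 = 0.38 → q = 0.37×0.665×0.38 = 0.09350 m³/s
Panel 5-6: Δb = 0.68 m, d̄ = (0.55+0.00)/2 = 0.275, v̄ = (0.37+0.00)/2 = 0.185 → q = 0.68×0.275×0.185 = 0.03460 m³/s
Q = Σ q = 0.7990 m³/s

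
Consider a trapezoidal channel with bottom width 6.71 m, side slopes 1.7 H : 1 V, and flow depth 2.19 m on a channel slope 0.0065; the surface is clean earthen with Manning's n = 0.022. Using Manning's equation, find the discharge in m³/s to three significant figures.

A = (b + z·y)·y = (6.71 + 1.7×2.19)×2.19 = 22.85 m²
P = b + 2y√(1+z²) = 6.71 + 2×2.19×√(1+1.7²) = 15.35 m
R = A/P = 22.85/15.35 = 1.489 m
Q = (1/n)·A·R^(2/3)·S^(1/2) = (1/0.022) × 22.85 × 1.489^(2/3) × 0.0065^(1/2) = 109.2 m³/s

109 m³/s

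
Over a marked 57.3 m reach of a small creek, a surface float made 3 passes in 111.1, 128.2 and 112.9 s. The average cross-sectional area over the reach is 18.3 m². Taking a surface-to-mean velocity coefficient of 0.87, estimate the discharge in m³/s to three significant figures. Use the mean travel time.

t̄ = (111.1 + 128.2 + 112.9) / 3 = 117.4 s
v_surface = L / t̄ = 57.3 / 117.4 = 0.4881 m/s
v_mean = 0.87 × 0.4881 = 0.4246 m/s
Q = A × v_mean = 18.3 × 0.4246 = 7.771 m³/s

7.77 m³/s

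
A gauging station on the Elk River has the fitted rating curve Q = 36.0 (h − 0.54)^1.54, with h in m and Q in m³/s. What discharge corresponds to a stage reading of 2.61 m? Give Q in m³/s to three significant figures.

Q = 36.0 × (2.61 − 0.54)^1.54 = 36.0 × 2.07^1.54 = 110.4 m³/s

110 m³/s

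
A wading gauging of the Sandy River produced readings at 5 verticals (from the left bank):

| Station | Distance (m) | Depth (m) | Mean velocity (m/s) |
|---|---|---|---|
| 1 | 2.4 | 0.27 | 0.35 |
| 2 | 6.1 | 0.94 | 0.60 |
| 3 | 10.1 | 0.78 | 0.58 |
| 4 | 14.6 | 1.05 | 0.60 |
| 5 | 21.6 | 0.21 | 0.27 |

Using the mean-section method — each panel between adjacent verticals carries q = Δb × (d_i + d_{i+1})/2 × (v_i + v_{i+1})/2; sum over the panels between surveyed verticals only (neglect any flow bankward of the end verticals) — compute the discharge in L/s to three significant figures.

Panel 1-2: Δb = 3.7 m, d̄ = (0.27+0.94)/2 = 0.605, v̄ = (0.35+0.60)/2 = 0.475 → q = 3.7×0.605×0.475 = 1.063 m³/s
Panel 2-3: Δb = 4 m, d̄ = (0.94+0.78)/2 = 0.86, v̄ = (0.60+0.58)/2 = 0.59 → q = 4×0.86×0.59 = 2.030 m³/s
Panel 3-4: Δb = 4.5 m, d̄ = (0.78+1.05)/2 = 0.915, v̄ = (0.58+0.60)/2 = 0.59 → q = 4.5×0.915×0.59 = 2.429 m³/s
Panel 4-5: Δb = 7 m, d̄ = (1.05+0.21)/2 = 0.63, v̄ = (0.60+0.27)/2 = 0.435 → q = 7×0.63×0.435 = 1.918 m³/s
Q = Σ q = 7.441 m³/s
= 7.441 × 1000 = 7441 L/s

7440 L/s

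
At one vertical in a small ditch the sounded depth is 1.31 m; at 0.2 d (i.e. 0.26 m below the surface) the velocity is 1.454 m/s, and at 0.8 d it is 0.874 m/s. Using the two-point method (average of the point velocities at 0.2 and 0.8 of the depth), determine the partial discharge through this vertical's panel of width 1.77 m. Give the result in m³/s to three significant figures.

v̄ = (1.454 + 0.874) / 2 = 1.164 m/s
q = v̄ × d × w = 1.164 × 1.31 × 1.77 = 2.699 m³/s

2.70 m³/s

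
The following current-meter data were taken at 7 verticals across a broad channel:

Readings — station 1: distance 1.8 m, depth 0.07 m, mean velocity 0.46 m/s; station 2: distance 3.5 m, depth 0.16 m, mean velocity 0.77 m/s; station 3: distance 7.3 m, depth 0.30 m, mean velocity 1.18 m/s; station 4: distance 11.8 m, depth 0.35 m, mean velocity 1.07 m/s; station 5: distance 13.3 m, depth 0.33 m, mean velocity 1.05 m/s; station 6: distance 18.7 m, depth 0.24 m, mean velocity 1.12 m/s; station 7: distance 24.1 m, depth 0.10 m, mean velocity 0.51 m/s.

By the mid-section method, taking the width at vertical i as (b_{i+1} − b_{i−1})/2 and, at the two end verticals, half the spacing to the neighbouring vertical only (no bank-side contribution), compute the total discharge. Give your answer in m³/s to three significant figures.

5.74 m³/s

w_1 = (3.5 − 1.8)/2 = 0.85 m; q_1 = 0.46 × 0.07 × 0.85 = 0.02737 m³/s
w_2 = (7.3 − 1.8)/2 = 2.75 m; q_2 = 0.77 × 0.16 × 2.75 = 0.3388 m³/s
w_3 = (11.8 − 3.5)/2 = 4.15 m; q_3 = 1.18 × 0.30 × 4.15 = 1.469 m³/s
w_4 = (13.3 − 7.3)/2 = 3 m; q_4 = 1.07 × 0.35 × 3 = 1.124 m³/s
w_5 = (18.7 − 11.8)/2 = 3.45 m; q_5 = 1.05 × 0.33 × 3.45 = 1.195 m³/s
w_6 = (24.1 − 13.3)/2 = 5.4 m; q_6 = 1.12 × 0.24 × 5.4 = 1.452 m³/s
w_7 = (24.1 − 18.7)/2 = 2.7 m; q_7 = 0.51 × 0.10 × 2.7 = 0.1377 m³/s
Q = Σ qᵢ = 5.743 m³/s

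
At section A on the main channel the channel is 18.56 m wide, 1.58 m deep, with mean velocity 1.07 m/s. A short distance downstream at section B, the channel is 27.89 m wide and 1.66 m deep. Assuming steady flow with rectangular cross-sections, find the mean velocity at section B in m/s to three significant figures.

0.678 m/s

Q = A₁V₁ = (18.56×1.58) × 1.07 = 31.38 m³/s
A₂ = 27.89 × 1.66 = 46.30 m²
V₂ = Q/A₂ = 31.38/46.30 = 0.6777 m/s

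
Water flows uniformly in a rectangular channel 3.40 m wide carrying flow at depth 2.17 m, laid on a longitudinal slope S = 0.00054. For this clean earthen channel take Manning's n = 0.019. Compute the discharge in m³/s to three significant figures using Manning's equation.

8.74 m³/s

A = b·y = 3.40 × 2.17 = 7.378 m²
P = b + 2y = 3.40 + 2×2.17 = 7.740 m
R = A/P = 7.378/7.740 = 0.9532 m
Q = (1/n)·A·R^(2/3)·S^(1/2) = (1/0.019) × 7.378 × 0.9532^(2/3) × 0.00054^(1/2) = 8.740 m³/s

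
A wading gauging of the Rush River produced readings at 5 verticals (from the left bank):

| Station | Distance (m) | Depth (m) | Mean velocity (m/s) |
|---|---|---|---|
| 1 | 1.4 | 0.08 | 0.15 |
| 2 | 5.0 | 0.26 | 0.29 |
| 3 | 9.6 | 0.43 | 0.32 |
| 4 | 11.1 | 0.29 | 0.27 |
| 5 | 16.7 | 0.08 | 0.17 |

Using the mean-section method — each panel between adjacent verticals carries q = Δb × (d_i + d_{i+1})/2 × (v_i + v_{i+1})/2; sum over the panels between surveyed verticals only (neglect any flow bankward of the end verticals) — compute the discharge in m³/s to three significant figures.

Panel 1-2: Δb = 3.6 m, d̄ = (0.08+0.26)/2 = 0.17, v̄ = (0.15+0.29)/2 = 0.22 → q = 3.6×0.17×0.22 = 0.1346 m³/s
Panel 2-3: Δb = 4.6 m, d̄ = (0.26+0.43)/2 = 0.345, v̄ = (0.29+0.32)/2 = 0.305 → q = 4.6×0.345×0.305 = 0.4840 m³/s
Panel 3-4: Δb = 1.5 m, d̄ = (0.43+0.29)/2 = 0.36, v̄ = (0.32+0.27)/2 = 0.295 → q = 1.5×0.36×0.295 = 0.1593 m³/s
Panel 4-5: Δb = 5.6 m, d̄ = (0.29+0.08)/2 = 0.185, v̄ = (0.27+0.17)/2 = 0.22 → q = 5.6×0.185×0.22 = 0.2279 m³/s
Q = Σ q = 1.006 m³/s

1.01 m³/s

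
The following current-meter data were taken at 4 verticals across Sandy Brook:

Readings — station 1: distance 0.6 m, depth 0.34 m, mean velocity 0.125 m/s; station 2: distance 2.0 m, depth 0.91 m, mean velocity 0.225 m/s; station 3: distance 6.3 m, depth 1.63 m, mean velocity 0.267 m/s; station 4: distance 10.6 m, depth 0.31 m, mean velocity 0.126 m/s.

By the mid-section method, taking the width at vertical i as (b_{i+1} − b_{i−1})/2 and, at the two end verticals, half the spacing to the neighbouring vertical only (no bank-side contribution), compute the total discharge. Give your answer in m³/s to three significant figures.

2.57 m³/s

w_1 = (2.0 − 0.6)/2 = 0.7 m; q_1 = 0.125 × 0.34 × 0.7 = 0.02975 m³/s
w_2 = (6.3 − 0.6)/2 = 2.85 m; q_2 = 0.225 × 0.91 × 2.85 = 0.5835 m³/s
w_3 = (10.6 − 2.0)/2 = 4.3 m; q_3 = 0.267 × 1.63 × 4.3 = 1.871 m³/s
w_4 = (10.6 − 6.3)/2 = 2.15 m; q_4 = 0.126 × 0.31 × 2.15 = 0.08398 m³/s
Q = Σ qᵢ = 2.569 m³/s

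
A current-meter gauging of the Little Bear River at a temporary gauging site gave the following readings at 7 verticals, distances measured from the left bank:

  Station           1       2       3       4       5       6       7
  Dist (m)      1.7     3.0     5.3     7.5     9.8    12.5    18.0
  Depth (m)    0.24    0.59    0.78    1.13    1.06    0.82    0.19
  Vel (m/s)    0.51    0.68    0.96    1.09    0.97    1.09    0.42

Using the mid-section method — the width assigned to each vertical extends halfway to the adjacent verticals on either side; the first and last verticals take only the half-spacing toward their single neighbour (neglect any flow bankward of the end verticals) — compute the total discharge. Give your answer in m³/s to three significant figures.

11.7 m³/s

w_1 = (3.0 − 1.7)/2 = 0.65 m; q_1 = 0.51 × 0.24 × 0.65 = 0.07956 m³/s
w_2 = (5.3 − 1.7)/2 = 1.8 m; q_2 = 0.68 × 0.59 × 1.8 = 0.7222 m³/s
w_3 = (7.5 − 3.0)/2 = 2.25 m; q_3 = 0.96 × 0.78 × 2.25 = 1.685 m³/s
w_4 = (9.8 − 5.3)/2 = 2.25 m; q_4 = 1.09 × 1.13 × 2.25 = 2.771 m³/s
w_5 = (12.5 − 7.5)/2 = 2.5 m; q_5 = 0.97 × 1.06 × 2.5 = 2.571 m³/s
w_6 = (18.0 − 9.8)/2 = 4.1 m; q_6 = 1.09 × 0.82 × 4.1 = 3.665 m³/s
w_7 = (18.0 − 12.5)/2 = 2.75 m; q_7 = 0.42 × 0.19 × 2.75 = 0.2195 m³/s
Q = Σ qᵢ = 11.71 m³/s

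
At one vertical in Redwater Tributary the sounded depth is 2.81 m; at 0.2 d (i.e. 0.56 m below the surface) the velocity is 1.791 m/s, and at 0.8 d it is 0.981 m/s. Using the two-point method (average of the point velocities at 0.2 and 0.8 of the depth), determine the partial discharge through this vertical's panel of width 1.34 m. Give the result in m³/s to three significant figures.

5.22 m³/s

v̄ = (1.791 + 0.981) / 2 = 1.386 m/s
q = v̄ × d × w = 1.386 × 2.81 × 1.34 = 5.219 m³/s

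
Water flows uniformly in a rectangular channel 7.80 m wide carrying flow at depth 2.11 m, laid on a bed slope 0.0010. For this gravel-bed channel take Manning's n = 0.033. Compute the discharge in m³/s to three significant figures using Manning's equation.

19.4 m³/s

A = b·y = 7.80 × 2.11 = 16.46 m²
P = b + 2y = 7.80 + 2×2.11 = 12.02 m
R = A/P = 16.46/12.02 = 1.369 m
Q = (1/n)·A·R^(2/3)·S^(1/2) = (1/0.033) × 16.46 × 1.369^(2/3) × 0.0010^(1/2) = 19.45 m³/s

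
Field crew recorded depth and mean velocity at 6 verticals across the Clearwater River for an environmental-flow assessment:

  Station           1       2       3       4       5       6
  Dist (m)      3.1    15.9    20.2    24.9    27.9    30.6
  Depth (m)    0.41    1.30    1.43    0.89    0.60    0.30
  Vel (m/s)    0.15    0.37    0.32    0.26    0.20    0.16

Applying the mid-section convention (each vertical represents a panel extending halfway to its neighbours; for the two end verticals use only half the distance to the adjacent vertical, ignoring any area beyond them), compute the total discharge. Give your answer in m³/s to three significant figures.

7.86 m³/s

w_1 = (15.9 − 3.1)/2 = 6.4 m; q_1 = 0.15 × 0.41 × 6.4 = 0.3936 m³/s
w_2 = (20.2 − 3.1)/2 = 8.55 m; q_2 = 0.37 × 1.30 × 8.55 = 4.113 m³/s
w_3 = (24.9 − 15.9)/2 = 4.5 m; q_3 = 0.32 × 1.43 × 4.5 = 2.059 m³/s
w_4 = (27.9 − 20.2)/2 = 3.85 m; q_4 = 0.26 × 0.89 × 3.85 = 0.8909 m³/s
w_5 = (30.6 − 24.9)/2 = 2.85 m; q_5 = 0.20 × 0.60 × 2.85 = 0.3420 m³/s
w_6 = (30.6 − 27.9)/2 = 1.35 m; q_6 = 0.16 × 0.30 × 1.35 = 0.06480 m³/s
Q = Σ qᵢ = 7.863 m³/s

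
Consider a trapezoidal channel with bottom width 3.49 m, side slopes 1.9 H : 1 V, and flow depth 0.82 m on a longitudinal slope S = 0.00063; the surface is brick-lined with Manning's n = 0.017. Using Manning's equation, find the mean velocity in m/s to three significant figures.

A = (b + z·y)·y = (3.49 + 1.9×0.82)×0.82 = 4.139 m²
P = b + 2y√(1+z²) = 3.49 + 2×0.82×√(1+1.9²) = 7.011 m
R = A/P = 4.139/7.011 = 0.5904 m
Q = (1/n)·A·R^(2/3)·S^(1/2) = (1/0.017) × 4.139 × 0.5904^(2/3) × 0.00063^(1/2) = 4.301 m³/s
V = Q/A = 4.301/4.139 = 1.039 m/s

1.04 m/s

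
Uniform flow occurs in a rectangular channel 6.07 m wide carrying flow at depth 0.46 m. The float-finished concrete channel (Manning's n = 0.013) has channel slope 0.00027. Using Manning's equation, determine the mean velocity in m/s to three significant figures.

A = b·y = 6.07 × 0.46 = 2.792 m²
P = b + 2y = 6.07 + 2×0.46 = 6.990 m
R = A/P = 2.792/6.990 = 0.3995 m
Q = (1/n)·A·R^(2/3)·S^(1/2) = (1/0.013) × 2.792 × 0.3995^(2/3) × 0.00027^(1/2) = 1.914 m³/s
V = Q/A = 1.914/2.792 = 0.6856 m/s

0.686 m/s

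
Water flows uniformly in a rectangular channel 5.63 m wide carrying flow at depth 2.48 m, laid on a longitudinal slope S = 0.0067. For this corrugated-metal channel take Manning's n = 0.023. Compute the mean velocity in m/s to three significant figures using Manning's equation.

A = b·y = 5.63 × 2.48 = 13.96 m²
P = b + 2y = 5.63 + 2×2.48 = 10.59 m
R = A/P = 13.96/10.59 = 1.318 m
Q = (1/n)·A·R^(2/3)·S^(1/2) = (1/0.023) × 13.96 × 1.318^(2/3) × 0.0067^(1/2) = 59.75 m³/s
V = Q/A = 59.75/13.96 = 4.279 m/s

4.28 m/s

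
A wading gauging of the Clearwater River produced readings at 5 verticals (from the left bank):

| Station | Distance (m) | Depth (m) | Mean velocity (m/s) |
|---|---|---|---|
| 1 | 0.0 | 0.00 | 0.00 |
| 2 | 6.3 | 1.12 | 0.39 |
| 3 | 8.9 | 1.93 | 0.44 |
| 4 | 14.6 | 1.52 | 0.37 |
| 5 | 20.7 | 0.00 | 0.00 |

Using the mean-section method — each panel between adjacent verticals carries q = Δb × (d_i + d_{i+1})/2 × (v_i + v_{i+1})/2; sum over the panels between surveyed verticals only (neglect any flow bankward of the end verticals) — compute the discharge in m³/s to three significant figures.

Panel 1-2: Δb = 6.3 m, d̄ = (0.00+1.12)/2 = 0.56, v̄ = (0.00+0.39)/2 = 0.195 → q = 6.3×0.56×0.195 = 0.6880 m³/s
Panel 2-3: Δb = 2.6 m, d̄ = (1.12+1.93)/2 = 1.525, v̄ = (0.39+0.44)/2 = 0.415 → q = 2.6×1.525×0.415 = 1.645 m³/s
Panel 3-4: Δb = 5.7 m, d̄ = (1.93+1.52)/2 = 1.725, v̄ = (0.44+0.37)/2 = 0.405 → q = 5.7×1.725×0.405 = 3.982 m³/s
Panel 4-5: Δb = 6.1 m, d̄ = (1.52+0.00)/2 = 0.76, v̄ = (0.37+0.00)/2 = 0.185 → q = 6.1×0.76×0.185 = 0.8577 m³/s
Q = Σ q = 7.173 m³/s

7.17 m³/s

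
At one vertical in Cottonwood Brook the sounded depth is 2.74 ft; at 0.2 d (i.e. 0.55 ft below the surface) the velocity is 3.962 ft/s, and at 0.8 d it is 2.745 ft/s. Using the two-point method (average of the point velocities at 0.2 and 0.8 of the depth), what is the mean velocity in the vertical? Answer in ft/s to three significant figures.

3.35 ft/s

v̄ = (3.962 + 2.745) / 2 = 3.354 ft/s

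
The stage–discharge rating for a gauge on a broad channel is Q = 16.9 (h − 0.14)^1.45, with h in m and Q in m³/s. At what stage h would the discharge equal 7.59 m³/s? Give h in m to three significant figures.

h − h₀ = (Q/C)^(1/b) = (7.59/16.9)^(1/1.45) = 0.5758 m
h = 0.14 + 0.5758 = 0.7158 m

0.716 m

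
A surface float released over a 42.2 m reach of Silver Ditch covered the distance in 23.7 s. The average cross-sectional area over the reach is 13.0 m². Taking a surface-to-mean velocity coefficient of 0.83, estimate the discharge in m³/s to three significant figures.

v_surface = L / t̄ = 42.2 / 23.7 = 1.781 m/s
v_mean = 0.83 × 1.781 = 1.478 m/s
Q = A × v_mean = 13.0 × 1.478 = 19.21 m³/s

19.2 m³/s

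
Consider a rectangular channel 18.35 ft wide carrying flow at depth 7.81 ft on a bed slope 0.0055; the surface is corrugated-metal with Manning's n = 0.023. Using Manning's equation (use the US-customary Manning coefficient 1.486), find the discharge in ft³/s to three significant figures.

1790 ft³/s

A = b·y = 18.35 × 7.81 = 143.3 ft²
P = b + 2y = 18.35 + 2×7.81 = 33.97 ft
R = A/P = 143.3/33.97 = 4.219 ft
Q = (1.486/n)·A·R^(2/3)·S^(1/2) = (1.486/0.023) × 143.3 × 4.219^(2/3) × 0.0055^(1/2) = 1793 ft³/s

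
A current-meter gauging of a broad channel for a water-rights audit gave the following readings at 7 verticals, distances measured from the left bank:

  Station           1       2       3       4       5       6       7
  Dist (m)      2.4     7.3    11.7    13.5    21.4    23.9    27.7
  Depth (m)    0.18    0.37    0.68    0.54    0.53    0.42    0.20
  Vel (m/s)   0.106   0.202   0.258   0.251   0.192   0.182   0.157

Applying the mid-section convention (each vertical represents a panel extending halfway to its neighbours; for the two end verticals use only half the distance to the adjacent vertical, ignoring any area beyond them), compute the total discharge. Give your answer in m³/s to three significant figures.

2.43 m³/s

w_1 = (7.3 − 2.4)/2 = 2.45 m; q_1 = 0.106 × 0.18 × 2.45 = 0.04675 m³/s
w_2 = (11.7 − 2.4)/2 = 4.65 m; q_2 = 0.202 × 0.37 × 4.65 = 0.3475 m³/s
w_3 = (13.5 − 7.3)/2 = 3.1 m; q_3 = 0.258 × 0.68 × 3.1 = 0.5439 m³/s
w_4 = (21.4 − 11.7)/2 = 4.85 m; q_4 = 0.251 × 0.54 × 4.85 = 0.6574 m³/s
w_5 = (23.9 − 13.5)/2 = 5.2 m; q_5 = 0.192 × 0.53 × 5.2 = 0.5292 m³/s
w_6 = (27.7 − 21.4)/2 = 3.15 m; q_6 = 0.182 × 0.42 × 3.15 = 0.2408 m³/s
w_7 = (27.7 − 23.9)/2 = 1.9 m; q_7 = 0.157 × 0.20 × 1.9 = 0.05966 m³/s
Q = Σ qᵢ = 2.425 m³/s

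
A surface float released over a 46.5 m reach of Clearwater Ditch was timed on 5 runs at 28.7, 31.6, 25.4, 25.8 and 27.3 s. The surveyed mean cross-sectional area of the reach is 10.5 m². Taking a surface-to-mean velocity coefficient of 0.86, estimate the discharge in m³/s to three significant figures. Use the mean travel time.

t̄ = (28.7 + 31.6 + 25.4 + 25.8 + 27.3) / 5 = 27.76 s
v_surface = L / t̄ = 46.5 / 27.76 = 1.675 m/s
v_mean = 0.86 × 1.675 = 1.441 m/s
Q = A × v_mean = 10.5 × 1.441 = 15.13 m³/s

15.1 m³/s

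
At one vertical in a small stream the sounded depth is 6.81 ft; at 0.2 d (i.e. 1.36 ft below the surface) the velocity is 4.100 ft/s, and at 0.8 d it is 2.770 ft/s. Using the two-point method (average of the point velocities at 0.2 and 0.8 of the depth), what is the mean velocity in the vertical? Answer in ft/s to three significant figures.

3.44 ft/s

v̄ = (4.100 + 2.770) / 2 = 3.435 ft/s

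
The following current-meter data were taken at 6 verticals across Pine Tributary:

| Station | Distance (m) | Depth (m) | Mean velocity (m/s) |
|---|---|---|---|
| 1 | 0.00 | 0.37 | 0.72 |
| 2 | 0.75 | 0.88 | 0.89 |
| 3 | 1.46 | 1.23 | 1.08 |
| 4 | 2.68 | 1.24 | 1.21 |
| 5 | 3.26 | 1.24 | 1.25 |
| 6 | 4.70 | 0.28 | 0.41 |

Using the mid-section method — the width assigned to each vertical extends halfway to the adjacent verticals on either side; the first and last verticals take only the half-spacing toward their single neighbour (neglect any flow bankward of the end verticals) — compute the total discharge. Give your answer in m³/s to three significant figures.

4.95 m³/s

w_1 = (0.75 − 0.00)/2 = 0.375 m; q_1 = 0.72 × 0.37 × 0.375 = 0.09990 m³/s
w_2 = (1.46 − 0.00)/2 = 0.73 m; q_2 = 0.89 × 0.88 × 0.73 = 0.5717 m³/s
w_3 = (2.68 − 0.75)/2 = 0.965 m; q_3 = 1.08 × 1.23 × 0.965 = 1.282 m³/s
w_4 = (3.26 − 1.46)/2 = 0.9 m; q_4 = 1.21 × 1.24 × 0.9 = 1.350 m³/s
w_5 = (4.70 − 2.68)/2 = 1.01 m; q_5 = 1.25 × 1.24 × 1.01 = 1.566 m³/s
w_6 = (4.70 − 3.26)/2 = 0.72 m; q_6 = 0.41 × 0.28 × 0.72 = 0.08266 m³/s
Q = Σ qᵢ = 4.952 m³/s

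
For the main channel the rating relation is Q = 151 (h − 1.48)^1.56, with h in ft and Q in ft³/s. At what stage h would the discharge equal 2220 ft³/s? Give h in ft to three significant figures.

7.08 ft

h − h₀ = (Q/C)^(1/b) = (2220/151)^(1/1.56) = 5.602 ft
h = 1.48 + 5.602 = 7.082 ft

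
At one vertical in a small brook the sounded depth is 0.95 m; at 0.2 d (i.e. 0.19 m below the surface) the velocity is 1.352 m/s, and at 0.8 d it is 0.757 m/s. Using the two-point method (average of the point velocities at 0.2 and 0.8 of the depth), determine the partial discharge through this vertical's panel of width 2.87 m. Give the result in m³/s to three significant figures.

v̄ = (1.352 + 0.757) / 2 = 1.055 m/s
q = v̄ × d × w = 1.055 × 0.95 × 2.87 = 2.875 m³/s

2.88 m³/s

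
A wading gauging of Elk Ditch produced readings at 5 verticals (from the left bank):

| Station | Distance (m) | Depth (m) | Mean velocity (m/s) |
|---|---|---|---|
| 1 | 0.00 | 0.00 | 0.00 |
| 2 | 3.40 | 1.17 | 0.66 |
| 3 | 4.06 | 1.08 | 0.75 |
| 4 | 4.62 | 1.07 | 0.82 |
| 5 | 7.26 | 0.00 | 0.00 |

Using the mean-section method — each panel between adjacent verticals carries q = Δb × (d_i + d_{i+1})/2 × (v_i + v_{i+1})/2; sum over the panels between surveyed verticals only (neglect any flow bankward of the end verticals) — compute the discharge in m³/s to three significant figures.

2.23 m³/s

Panel 1-2: Δb = 3.4 m, d̄ = (0.00+1.17)/2 = 0.585, v̄ = (0.00+0.66)/2 = 0.33 → q = 3.4×0.585×0.33 = 0.6564 m³/s
Panel 2-3: Δb = 0.66 m, d̄ = (1.17+1.08)/2 = 1.125, v̄ = (0.66+0.75)/2 = 0.705 → q = 0.66×1.125×0.705 = 0.5235 m³/s
Panel 3-4: Δb = 0.56 m, d̄ = (1.08+1.07)/2 = 1.075, v̄ = (0.75+0.82)/2 = 0.785 → q = 0.56×1.075×0.785 = 0.4726 m³/s
Panel 4-5: Δb = 2.64 m, d̄ = (1.07+0.00)/2 = 0.535, v̄ = (0.82+0.00)/2 = 0.41 → q = 2.64×0.535×0.41 = 0.5791 m³/s
Q = Σ q = 2.231 m³/s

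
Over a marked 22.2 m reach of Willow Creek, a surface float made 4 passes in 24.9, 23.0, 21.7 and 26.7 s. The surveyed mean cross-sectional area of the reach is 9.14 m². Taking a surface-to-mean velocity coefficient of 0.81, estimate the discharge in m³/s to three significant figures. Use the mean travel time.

6.83 m³/s

t̄ = (24.9 + 23.0 + 21.7 + 26.7) / 4 = 24.075 s
v_surface = L / t̄ = 22.2 / 24.075 = 0.9221 m/s
v_mean = 0.81 × 0.9221 = 0.7469 m/s
Q = A × v_mean = 9.14 × 0.7469 = 6.827 m³/s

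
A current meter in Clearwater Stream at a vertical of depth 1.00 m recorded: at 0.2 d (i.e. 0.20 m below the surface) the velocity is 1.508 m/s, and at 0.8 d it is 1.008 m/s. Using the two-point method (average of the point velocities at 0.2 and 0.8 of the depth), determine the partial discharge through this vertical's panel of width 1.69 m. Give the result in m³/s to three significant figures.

v̄ = (1.508 + 1.008) / 2 = 1.258 m/s
q = v̄ × d × w = 1.258 × 1.00 × 1.69 = 2.126 m³/s

2.13 m³/s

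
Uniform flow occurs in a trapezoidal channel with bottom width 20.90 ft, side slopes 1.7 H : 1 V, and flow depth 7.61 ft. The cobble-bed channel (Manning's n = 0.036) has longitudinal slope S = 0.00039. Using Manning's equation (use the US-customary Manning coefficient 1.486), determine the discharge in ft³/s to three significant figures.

618 ft³/s

A = (b + z·y)·y = (20.90 + 1.7×7.61)×7.61 = 257.5 ft²
P = b + 2y√(1+z²) = 20.90 + 2×7.61×√(1+1.7²) = 50.92 ft
R = A/P = 257.5/50.92 = 5.057 ft
Q = (1.486/n)·A·R^(2/3)·S^(1/2) = (1.486/0.036) × 257.5 × 5.057^(2/3) × 0.00039^(1/2) = 618.4 ft³/s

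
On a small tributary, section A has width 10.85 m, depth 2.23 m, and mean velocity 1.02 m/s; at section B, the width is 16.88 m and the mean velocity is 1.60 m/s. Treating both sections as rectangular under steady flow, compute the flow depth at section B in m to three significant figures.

Q = A₁V₁ = (10.85×2.23) × 1.02 = 24.68 m³/s
d₂ = Q/(b₂ V₂) = 24.68/(16.88×1.60) = 0.9138 m

0.914 m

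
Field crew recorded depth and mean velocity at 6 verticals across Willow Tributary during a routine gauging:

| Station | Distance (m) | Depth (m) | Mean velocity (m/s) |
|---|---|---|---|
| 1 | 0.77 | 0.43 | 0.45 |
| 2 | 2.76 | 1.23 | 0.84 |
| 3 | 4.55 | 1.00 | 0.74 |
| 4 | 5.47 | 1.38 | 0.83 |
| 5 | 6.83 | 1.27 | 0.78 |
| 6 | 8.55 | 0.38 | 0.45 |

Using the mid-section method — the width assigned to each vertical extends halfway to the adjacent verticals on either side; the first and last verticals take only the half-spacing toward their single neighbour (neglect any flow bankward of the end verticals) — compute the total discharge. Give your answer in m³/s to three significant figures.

6.13 m³/s

w_1 = (2.76 − 0.77)/2 = 0.995 m; q_1 = 0.45 × 0.43 × 0.995 = 0.1925 m³/s
w_2 = (4.55 − 0.77)/2 = 1.89 m; q_2 = 0.84 × 1.23 × 1.89 = 1.953 m³/s
w_3 = (5.47 − 2.76)/2 = 1.355 m; q_3 = 0.74 × 1.00 × 1.355 = 1.003 m³/s
w_4 = (6.83 − 4.55)/2 = 1.14 m; q_4 = 0.83 × 1.38 × 1.14 = 1.306 m³/s
w_5 = (8.55 − 5.47)/2 = 1.54 m; q_5 = 0.78 × 1.27 × 1.54 = 1.526 m³/s
w_6 = (8.55 − 6.83)/2 = 0.86 m; q_6 = 0.45 × 0.38 × 0.86 = 0.1471 m³/s
Q = Σ qᵢ = 6.126 m³/s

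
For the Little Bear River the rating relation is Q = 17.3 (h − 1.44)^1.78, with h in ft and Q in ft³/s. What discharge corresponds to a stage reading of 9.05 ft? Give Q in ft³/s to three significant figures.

641 ft³/s

Q = 17.3 × (9.05 − 1.44)^1.78 = 17.3 × 7.61^1.78 = 641.1 ft³/s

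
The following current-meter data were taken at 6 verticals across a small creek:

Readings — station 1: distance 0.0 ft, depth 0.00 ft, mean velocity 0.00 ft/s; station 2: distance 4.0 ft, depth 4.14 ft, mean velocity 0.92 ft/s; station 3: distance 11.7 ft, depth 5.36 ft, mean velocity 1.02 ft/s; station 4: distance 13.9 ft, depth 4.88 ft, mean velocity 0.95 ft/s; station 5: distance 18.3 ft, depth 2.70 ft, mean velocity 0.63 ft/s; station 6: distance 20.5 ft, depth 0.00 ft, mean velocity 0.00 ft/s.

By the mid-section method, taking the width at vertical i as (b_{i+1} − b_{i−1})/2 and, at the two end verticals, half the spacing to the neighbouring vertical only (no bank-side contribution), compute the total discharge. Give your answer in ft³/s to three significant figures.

70.3 ft³/s

w_2 = (11.7 − 0.0)/2 = 5.85 ft; q_2 = 0.92 × 4.14 × 5.85 = 22.28 ft³/s
w_3 = (13.9 − 4.0)/2 = 4.95 ft; q_3 = 1.02 × 5.36 × 4.95 = 27.06 ft³/s
w_4 = (18.3 − 11.7)/2 = 3.3 ft; q_4 = 0.95 × 4.88 × 3.3 = 15.30 ft³/s
w_5 = (20.5 − 13.9)/2 = 3.3 ft; q_5 = 0.63 × 2.70 × 3.3 = 5.613 ft³/s
Stations 1, 6 contribute zero (depth or velocity is 0).
Q = Σ qᵢ = 70.26 ft³/s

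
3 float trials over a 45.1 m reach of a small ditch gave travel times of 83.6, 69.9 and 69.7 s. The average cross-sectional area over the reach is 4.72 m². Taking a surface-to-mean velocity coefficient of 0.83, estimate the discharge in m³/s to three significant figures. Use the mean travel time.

t̄ = (83.6 + 69.9 + 69.7) / 3 = 74.4 s
v_surface = L / t̄ = 45.1 / 74.4 = 0.6062 m/s
v_mean = 0.83 × 0.6062 = 0.5031 m/s
Q = A × v_mean = 4.72 × 0.5031 = 2.375 m³/s

2.37 m³/s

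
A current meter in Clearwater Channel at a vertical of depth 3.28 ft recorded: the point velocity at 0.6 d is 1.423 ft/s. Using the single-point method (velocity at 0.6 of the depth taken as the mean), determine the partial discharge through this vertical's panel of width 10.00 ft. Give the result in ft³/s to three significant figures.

v̄ = v₀.₆ = 1.423 ft/s
q = v̄ × d × w = 1.423 × 3.28 × 10.00 = 46.67 ft³/s

46.7 ft³/s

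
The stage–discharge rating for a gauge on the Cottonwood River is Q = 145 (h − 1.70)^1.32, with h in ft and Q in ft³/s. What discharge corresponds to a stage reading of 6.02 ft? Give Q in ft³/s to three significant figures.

1000 ft³/s

Q = 145 × (6.02 − 1.70)^1.32 = 145 × 4.32^1.32 = 1000 ft³/s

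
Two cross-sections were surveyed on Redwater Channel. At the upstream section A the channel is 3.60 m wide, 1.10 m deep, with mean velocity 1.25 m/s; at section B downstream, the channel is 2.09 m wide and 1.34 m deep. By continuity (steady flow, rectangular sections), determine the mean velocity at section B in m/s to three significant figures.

1.77 m/s

Q = A₁V₁ = (3.60×1.10) × 1.25 = 4.950 m³/s
A₂ = 2.09 × 1.34 = 2.801 m²
V₂ = Q/A₂ = 4.950/2.801 = 1.767 m/s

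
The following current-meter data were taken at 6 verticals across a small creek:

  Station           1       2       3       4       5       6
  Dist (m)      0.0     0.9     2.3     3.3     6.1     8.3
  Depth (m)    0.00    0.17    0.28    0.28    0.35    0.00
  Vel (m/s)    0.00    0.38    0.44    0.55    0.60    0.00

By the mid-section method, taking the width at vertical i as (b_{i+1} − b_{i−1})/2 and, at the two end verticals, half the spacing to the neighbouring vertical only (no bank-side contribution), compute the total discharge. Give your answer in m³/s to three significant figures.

w_2 = (2.3 − 0.0)/2 = 1.15 m; q_2 = 0.38 × 0.17 × 1.15 = 0.07429 m³/s
w_3 = (3.3 − 0.9)/2 = 1.2 m; q_3 = 0.44 × 0.28 × 1.2 = 0.1478 m³/s
w_4 = (6.1 − 2.3)/2 = 1.9 m; q_4 = 0.55 × 0.28 × 1.9 = 0.2926 m³/s
w_5 = (8.3 − 3.3)/2 = 2.5 m; q_5 = 0.60 × 0.35 × 2.5 = 0.5250 m³/s
Stations 1, 6 contribute zero (depth or velocity is 0).
Q = Σ qᵢ = 1.040 m³/s

1.04 m³/s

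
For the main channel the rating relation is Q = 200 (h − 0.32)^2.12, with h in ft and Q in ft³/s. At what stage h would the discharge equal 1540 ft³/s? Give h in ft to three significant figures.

h − h₀ = (Q/C)^(1/b) = (1540/200)^(1/2.12) = 2.619 ft
h = 0.32 + 2.619 = 2.939 ft

2.94 ft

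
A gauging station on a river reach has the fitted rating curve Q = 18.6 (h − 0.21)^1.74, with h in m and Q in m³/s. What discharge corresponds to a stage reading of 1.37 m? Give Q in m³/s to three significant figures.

Q = 18.6 × (1.37 − 0.21)^1.74 = 18.6 × 1.16^1.74 = 24.08 m³/s

24.1 m³/s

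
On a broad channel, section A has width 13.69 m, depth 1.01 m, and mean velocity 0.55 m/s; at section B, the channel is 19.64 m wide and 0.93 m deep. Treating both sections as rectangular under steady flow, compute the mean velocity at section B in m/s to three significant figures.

0.416 m/s

Q = A₁V₁ = (13.69×1.01) × 0.55 = 7.605 m³/s
A₂ = 19.64 × 0.93 = 18.27 m²
V₂ = Q/A₂ = 7.605/18.27 = 0.4164 m/s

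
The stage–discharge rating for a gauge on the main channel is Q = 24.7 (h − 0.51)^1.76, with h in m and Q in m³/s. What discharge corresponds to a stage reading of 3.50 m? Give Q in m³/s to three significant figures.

Q = 24.7 × (3.50 − 0.51)^1.76 = 24.7 × 2.99^1.76 = 169.8 m³/s

170 m³/s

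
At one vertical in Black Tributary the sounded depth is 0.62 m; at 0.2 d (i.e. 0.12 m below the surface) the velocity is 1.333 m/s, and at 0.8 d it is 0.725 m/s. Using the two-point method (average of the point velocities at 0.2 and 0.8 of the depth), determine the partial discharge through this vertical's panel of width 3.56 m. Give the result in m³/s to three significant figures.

v̄ = (1.333 + 0.725) / 2 = 1.029 m/s
q = v̄ × d × w = 1.029 × 0.62 × 3.56 = 2.271 m³/s

2.27 m³/s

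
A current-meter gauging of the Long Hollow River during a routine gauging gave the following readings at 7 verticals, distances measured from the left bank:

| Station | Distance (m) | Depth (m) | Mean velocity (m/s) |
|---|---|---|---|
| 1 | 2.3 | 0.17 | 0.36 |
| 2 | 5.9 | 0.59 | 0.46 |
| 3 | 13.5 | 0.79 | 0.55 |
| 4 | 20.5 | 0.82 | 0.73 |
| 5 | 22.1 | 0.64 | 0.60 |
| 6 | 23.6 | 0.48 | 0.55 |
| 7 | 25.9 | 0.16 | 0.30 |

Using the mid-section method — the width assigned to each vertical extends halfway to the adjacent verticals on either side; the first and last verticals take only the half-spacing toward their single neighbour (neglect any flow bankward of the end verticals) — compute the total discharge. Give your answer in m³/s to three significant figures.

w_1 = (5.9 − 2.3)/2 = 1.8 m; q_1 = 0.36 × 0.17 × 1.8 = 0.1102 m³/s
w_2 = (13.5 − 2.3)/2 = 5.6 m; q_2 = 0.46 × 0.59 × 5.6 = 1.520 m³/s
w_3 = (20.5 − 5.9)/2 = 7.3 m; q_3 = 0.55 × 0.79 × 7.3 = 3.172 m³/s
w_4 = (22.1 − 13.5)/2 = 4.3 m; q_4 = 0.73 × 0.82 × 4.3 = 2.574 m³/s
w_5 = (23.6 − 20.5)/2 = 1.55 m; q_5 = 0.60 × 0.64 × 1.55 = 0.5952 m³/s
w_6 = (25.9 − 22.1)/2 = 1.9 m; q_6 = 0.55 × 0.48 × 1.9 = 0.5016 m³/s
w_7 = (25.9 − 23.6)/2 = 1.15 m; q_7 = 0.30 × 0.16 × 1.15 = 0.05520 m³/s
Q = Σ qᵢ = 8.528 m³/s

8.53 m³/s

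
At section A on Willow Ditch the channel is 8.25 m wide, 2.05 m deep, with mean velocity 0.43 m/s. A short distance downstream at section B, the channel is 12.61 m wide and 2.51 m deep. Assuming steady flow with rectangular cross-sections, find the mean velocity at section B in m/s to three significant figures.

0.230 m/s

Q = A₁V₁ = (8.25×2.05) × 0.43 = 7.272 m³/s
A₂ = 12.61 × 2.51 = 31.65 m²
V₂ = Q/A₂ = 7.272/31.65 = 0.2298 m/s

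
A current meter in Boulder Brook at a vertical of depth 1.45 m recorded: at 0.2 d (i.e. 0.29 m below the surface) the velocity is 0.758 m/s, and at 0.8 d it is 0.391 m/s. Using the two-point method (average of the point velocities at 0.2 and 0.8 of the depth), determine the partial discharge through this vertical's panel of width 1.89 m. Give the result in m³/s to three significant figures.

v̄ = (0.758 + 0.391) / 2 = 0.5745 m/s
q = v̄ × d × w = 0.5745 × 1.45 × 1.89 = 1.574 m³/s

1.57 m³/s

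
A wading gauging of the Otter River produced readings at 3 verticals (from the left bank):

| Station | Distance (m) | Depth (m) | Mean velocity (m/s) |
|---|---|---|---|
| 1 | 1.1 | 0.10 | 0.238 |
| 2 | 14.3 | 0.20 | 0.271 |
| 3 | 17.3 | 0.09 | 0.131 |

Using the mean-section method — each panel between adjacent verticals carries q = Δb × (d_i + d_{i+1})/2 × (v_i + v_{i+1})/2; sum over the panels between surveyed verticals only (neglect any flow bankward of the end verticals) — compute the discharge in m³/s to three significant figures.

Panel 1-2: Δb = 13.2 m, d̄ = (0.10+0.20)/2 = 0.15, v̄ = (0.238+0.271)/2 = 0.2545 → q = 13.2×0.15×0.2545 = 0.5039 m³/s
Panel 2-3: Δb = 3 m, d̄ = (0.20+0.09)/2 = 0.145, v̄ = (0.271+0.131)/2 = 0.201 → q = 3×0.145×0.201 = 0.08744 m³/s
Q = Σ q = 0.5913 m³/s

0.591 m³/s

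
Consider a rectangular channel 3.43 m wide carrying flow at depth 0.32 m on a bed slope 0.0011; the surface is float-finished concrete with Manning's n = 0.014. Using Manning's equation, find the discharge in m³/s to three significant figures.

A = b·y = 3.43 × 0.32 = 1.098 m²
P = b + 2y = 3.43 + 2×0.32 = 4.070 m
R = A/P = 1.098/4.070 = 0.2697 m
Q = (1/n)·A·R^(2/3)·S^(1/2) = (1/0.014) × 1.098 × 0.2697^(2/3) × 0.0011^(1/2) = 1.085 m³/s

1.09 m³/s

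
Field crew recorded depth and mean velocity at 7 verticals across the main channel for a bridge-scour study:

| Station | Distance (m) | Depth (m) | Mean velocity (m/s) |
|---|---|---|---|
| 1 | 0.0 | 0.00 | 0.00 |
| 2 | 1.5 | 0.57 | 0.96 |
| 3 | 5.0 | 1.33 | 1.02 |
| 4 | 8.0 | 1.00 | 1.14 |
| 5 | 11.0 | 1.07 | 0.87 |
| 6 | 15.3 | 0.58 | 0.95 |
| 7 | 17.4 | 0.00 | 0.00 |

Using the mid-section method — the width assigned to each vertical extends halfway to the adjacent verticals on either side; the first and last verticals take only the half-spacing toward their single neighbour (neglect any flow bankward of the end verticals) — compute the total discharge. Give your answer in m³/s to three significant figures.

14.4 m³/s

w_2 = (5.0 − 0.0)/2 = 2.5 m; q_2 = 0.96 × 0.57 × 2.5 = 1.368 m³/s
w_3 = (8.0 − 1.5)/2 = 3.25 m; q_3 = 1.02 × 1.33 × 3.25 = 4.409 m³/s
w_4 = (11.0 − 5.0)/2 = 3 m; q_4 = 1.14 × 1.00 × 3 = 3.420 m³/s
w_5 = (15.3 − 8.0)/2 = 3.65 m; q_5 = 0.87 × 1.07 × 3.65 = 3.398 m³/s
w_6 = (17.4 − 11.0)/2 = 3.2 m; q_6 = 0.95 × 0.58 × 3.2 = 1.763 m³/s
Stations 1, 7 contribute zero (depth or velocity is 0).
Q = Σ qᵢ = 14.36 m³/s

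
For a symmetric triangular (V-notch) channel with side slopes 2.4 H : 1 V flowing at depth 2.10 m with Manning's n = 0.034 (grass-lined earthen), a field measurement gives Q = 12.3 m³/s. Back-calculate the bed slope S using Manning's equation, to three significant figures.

0.00163

A = z·y² = 2.4×2.10² = 10.58 m²
P = 2y√(1+z²) = 2×2.10×√(1+2.4²) = 10.92 m
R = A/P = 10.58/10.92 = 0.9692 m
S = (Q·n / (1·A·R^(2/3)))² = (12.3×0.034 / (1×10.58×0.9794))² = 0.001628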